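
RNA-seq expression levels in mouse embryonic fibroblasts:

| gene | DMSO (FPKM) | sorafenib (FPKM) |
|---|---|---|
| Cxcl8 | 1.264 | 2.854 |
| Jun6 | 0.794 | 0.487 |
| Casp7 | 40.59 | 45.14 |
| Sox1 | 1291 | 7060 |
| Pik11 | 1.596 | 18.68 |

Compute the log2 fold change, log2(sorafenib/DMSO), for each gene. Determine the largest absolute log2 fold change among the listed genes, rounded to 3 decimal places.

log2(2.854/1.264) = 1.175  (Cxcl8)
log2(0.487/0.794) = -0.705  (Jun6)
log2(45.14/40.59) = 0.153  (Casp7)
log2(7060/1291) = 2.451  (Sox1)
log2(18.68/1.596) = 3.549  (Pik11)
The largest magnitude belongs to Pik11.

3.549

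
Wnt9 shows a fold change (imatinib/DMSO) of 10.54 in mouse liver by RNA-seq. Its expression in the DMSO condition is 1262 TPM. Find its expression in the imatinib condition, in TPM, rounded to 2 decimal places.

13301.48

imatinib expression = 1262 × 10.54 = 13301.48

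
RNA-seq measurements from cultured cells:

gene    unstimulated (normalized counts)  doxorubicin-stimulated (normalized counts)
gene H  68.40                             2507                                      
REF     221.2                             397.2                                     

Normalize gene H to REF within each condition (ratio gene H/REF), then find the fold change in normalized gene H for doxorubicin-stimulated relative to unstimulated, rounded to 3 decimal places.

20.411

gene H/REF (unstimulated) = 68.40 / 221.2 = 0.30922
gene H/REF (doxorubicin-stimulated) = 2507 / 397.2 = 6.3117
Fold change = 6.3117 / 0.30922 = 20.4115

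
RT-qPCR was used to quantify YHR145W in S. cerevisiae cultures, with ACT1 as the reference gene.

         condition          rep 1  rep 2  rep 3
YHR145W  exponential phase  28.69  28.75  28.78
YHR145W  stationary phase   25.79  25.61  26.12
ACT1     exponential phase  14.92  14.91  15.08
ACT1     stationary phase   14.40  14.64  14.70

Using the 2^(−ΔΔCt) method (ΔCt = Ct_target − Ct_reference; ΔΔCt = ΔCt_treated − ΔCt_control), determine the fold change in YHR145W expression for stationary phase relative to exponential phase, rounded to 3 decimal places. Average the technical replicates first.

Mean Ct: YHR145W exponential phase 28.740; YHR145W stationary phase 25.840; ACT1 exponential phase 14.970; ACT1 stationary phase 14.580
ΔCt(exponential phase) = 28.740 − 14.970 = 13.770
ΔCt(stationary phase) = 25.840 − 14.580 = 11.260
ΔΔCt = 11.260 − 13.770 = -2.510
Fold change = 2^(−(-2.510)) = 2^2.510 = 5.6962

5.696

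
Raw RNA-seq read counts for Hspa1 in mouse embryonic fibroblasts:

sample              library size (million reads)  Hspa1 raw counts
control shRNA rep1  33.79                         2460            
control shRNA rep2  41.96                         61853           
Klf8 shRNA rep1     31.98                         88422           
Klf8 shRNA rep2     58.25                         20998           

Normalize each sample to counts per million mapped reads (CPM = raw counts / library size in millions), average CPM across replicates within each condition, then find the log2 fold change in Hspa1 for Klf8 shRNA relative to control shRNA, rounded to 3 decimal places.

CPM(control shRNA rep1) = 2460 / 33.79 = 72.8026
CPM(control shRNA rep2) = 61853 / 41.96 = 1474.0944
CPM(Klf8 shRNA rep1) = 88422 / 31.98 = 2764.9156
CPM(Klf8 shRNA rep2) = 20998 / 58.25 = 360.4807
mean CPM(control shRNA) = 773.4485; mean CPM(Klf8 shRNA) = 1562.6981
Fold change = 1562.6981 / 773.4485 = 2.02043
log2(2.02043) = 1.0147

1.015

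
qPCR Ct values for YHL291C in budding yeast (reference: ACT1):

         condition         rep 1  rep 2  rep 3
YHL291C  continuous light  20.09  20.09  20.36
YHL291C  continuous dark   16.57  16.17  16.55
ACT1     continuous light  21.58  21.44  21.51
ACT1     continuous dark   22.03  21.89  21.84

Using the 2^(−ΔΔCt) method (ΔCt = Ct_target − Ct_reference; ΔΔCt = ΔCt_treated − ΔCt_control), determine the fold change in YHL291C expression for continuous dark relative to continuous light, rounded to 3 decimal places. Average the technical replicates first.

17.877

Mean Ct: YHL291C continuous light 20.180; YHL291C continuous dark 16.430; ACT1 continuous light 21.510; ACT1 continuous dark 21.920
ΔCt(continuous light) = 20.180 − 21.510 = -1.330
ΔCt(continuous dark) = 16.430 − 21.920 = -5.490
ΔΔCt = -5.490 − (-1.330) = -4.160
Fold change = 2^(−(-4.160)) = 2^4.160 = 17.8766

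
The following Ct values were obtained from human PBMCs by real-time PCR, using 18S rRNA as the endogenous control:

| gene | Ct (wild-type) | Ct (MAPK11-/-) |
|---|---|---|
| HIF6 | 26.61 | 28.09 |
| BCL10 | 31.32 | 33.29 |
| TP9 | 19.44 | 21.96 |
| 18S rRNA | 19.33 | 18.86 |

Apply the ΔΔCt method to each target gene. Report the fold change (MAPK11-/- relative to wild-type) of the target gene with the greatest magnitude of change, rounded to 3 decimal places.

HIF6: ΔΔCt = (28.09−18.86) − (26.61−19.33) = 9.23 − 7.28 = 1.95; fold change = 2^-1.95 = 0.259
BCL10: ΔΔCt = (33.29−18.86) − (31.32−19.33) = 14.43 − 11.99 = 2.44; fold change = 2^-2.44 = 0.184
TP9: ΔΔCt = (21.96−18.86) − (19.44−19.33) = 3.10 − 0.11 = 2.99; fold change = 2^-2.99 = 0.126
TP9 has the largest |ΔΔCt| = 2.99.

0.126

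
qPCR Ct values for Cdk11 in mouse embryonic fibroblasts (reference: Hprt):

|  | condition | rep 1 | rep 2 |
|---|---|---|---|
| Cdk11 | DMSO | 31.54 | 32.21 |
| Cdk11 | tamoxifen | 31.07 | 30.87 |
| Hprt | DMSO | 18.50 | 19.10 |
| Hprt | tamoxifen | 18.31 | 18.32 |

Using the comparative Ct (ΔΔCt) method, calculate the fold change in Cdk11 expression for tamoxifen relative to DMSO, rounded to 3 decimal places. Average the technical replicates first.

1.338

Mean Ct: Cdk11 DMSO 31.875; Cdk11 tamoxifen 30.970; Hprt DMSO 18.800; Hprt tamoxifen 18.315
ΔCt(DMSO) = 31.875 − 18.800 = 13.075
ΔCt(tamoxifen) = 30.970 − 18.315 = 12.655
ΔΔCt = 12.655 − 13.075 = -0.420
Fold change = 2^(−(-0.420)) = 2^0.420 = 1.3379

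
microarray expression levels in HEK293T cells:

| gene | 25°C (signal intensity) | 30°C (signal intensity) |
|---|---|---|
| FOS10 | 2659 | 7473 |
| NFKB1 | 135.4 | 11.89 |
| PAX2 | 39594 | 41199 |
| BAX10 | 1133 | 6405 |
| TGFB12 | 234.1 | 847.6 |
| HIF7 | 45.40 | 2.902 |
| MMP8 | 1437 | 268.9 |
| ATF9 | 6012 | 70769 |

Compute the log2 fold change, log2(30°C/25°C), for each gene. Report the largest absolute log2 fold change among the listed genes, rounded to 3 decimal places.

3.968

log2(7473/2659) = 1.491  (FOS10)
log2(11.89/135.4) = -3.509  (NFKB1)
log2(41199/39594) = 0.057  (PAX2)
log2(6405/1133) = 2.499  (BAX10)
log2(847.6/234.1) = 1.856  (TGFB12)
log2(2.902/45.40) = -3.968  (HIF7)
log2(268.9/1437) = -2.418  (MMP8)
log2(70769/6012) = 3.557  (ATF9)
The largest magnitude belongs to HIF7.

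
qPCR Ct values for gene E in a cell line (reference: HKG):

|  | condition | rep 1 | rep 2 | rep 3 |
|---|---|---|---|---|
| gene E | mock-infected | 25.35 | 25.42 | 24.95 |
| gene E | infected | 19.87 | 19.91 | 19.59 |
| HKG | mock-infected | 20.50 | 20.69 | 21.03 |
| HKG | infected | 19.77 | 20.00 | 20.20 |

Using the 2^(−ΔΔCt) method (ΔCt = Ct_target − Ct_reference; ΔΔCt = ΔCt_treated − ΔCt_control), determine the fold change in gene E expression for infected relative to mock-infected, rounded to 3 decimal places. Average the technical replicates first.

25.992

Mean Ct: gene E mock-infected 25.240; gene E infected 19.790; HKG mock-infected 20.740; HKG infected 19.990
ΔCt(mock-infected) = 25.240 − 20.740 = 4.500
ΔCt(infected) = 19.790 − 19.990 = -0.200
ΔΔCt = -0.200 − 4.500 = -4.700
Fold change = 2^(−(-4.700)) = 2^4.700 = 25.9921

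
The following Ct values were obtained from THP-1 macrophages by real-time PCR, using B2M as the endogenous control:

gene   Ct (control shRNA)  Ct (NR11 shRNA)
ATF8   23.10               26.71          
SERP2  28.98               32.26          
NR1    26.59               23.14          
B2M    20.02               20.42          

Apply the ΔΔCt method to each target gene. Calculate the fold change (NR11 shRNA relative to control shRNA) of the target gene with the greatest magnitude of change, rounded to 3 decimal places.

ATF8: ΔΔCt = (26.71−20.42) − (23.10−20.02) = 6.29 − 3.08 = 3.21; fold change = 2^-3.21 = 0.108
SERP2: ΔΔCt = (32.26−20.42) − (28.98−20.02) = 11.84 − 8.96 = 2.88; fold change = 2^-2.88 = 0.136
NR1: ΔΔCt = (23.14−20.42) − (26.59−20.02) = 2.72 − 6.57 = -3.85; fold change = 2^3.85 = 14.420
NR1 has the largest |ΔΔCt| = 3.85.

14.420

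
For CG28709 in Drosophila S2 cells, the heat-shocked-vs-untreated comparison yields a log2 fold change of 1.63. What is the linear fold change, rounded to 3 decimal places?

Fold change = 2^(1.63) = 3.0951

3.095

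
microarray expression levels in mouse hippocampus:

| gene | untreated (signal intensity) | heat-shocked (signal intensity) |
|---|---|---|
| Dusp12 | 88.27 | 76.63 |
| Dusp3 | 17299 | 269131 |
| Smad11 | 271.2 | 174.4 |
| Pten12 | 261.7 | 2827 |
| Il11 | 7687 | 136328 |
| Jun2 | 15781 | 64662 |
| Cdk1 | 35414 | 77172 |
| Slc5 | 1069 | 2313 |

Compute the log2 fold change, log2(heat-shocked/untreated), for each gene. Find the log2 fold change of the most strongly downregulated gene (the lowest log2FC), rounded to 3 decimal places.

log2(76.63/88.27) = -0.204  (Dusp12)
log2(269131/17299) = 3.960  (Dusp3)
log2(174.4/271.2) = -0.637  (Smad11)
log2(2827/261.7) = 3.433  (Pten12)
log2(136328/7687) = 4.149  (Il11)
log2(64662/15781) = 2.035  (Jun2)
log2(77172/35414) = 1.124  (Cdk1)
log2(2313/1069) = 1.114  (Slc5)
Smad11 is most strongly downregulated.

-0.637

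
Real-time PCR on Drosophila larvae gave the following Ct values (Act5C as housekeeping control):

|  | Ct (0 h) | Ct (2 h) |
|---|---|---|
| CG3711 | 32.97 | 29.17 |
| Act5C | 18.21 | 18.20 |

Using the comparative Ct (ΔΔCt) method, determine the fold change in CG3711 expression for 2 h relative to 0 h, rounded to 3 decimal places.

ΔCt(0 h) = 32.970 − 18.210 = 14.760
ΔCt(2 h) = 29.170 − 18.200 = 10.970
ΔΔCt = 10.970 − 14.760 = -3.790
Fold change = 2^(−(-3.790)) = 2^3.790 = 13.8326

13.833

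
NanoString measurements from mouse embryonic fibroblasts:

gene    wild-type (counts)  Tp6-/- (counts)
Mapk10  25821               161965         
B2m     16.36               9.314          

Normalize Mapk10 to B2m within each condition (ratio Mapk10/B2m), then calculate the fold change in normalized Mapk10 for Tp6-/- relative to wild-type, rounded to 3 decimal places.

11.018

Mapk10/B2m (wild-type) = 25821 / 16.36 = 1578.3
Mapk10/B2m (Tp6-/-) = 161965 / 9.314 = 17389
Fold change = 17389 / 1578.3 = 11.0178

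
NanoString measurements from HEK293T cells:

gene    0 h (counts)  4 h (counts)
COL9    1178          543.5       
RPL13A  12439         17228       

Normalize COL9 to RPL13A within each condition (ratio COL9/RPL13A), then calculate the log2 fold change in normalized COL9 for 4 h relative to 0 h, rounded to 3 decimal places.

-1.586

COL9/RPL13A (0 h) = 1178 / 12439 = 0.094702
COL9/RPL13A (4 h) = 543.5 / 17228 = 0.031547
Fold change = 0.031547 / 0.094702 = 0.3331
log2(0.3331) = -1.5859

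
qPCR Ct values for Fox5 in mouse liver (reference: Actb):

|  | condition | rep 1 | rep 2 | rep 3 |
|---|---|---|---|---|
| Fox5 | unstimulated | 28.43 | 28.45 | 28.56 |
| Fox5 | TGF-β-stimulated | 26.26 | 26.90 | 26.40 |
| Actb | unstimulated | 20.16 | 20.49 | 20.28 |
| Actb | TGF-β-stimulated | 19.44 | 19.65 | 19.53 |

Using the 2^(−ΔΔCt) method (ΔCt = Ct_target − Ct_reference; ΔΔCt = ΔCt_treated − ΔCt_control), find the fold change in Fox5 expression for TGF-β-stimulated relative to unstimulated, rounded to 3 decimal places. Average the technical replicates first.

Mean Ct: Fox5 unstimulated 28.480; Fox5 TGF-β-stimulated 26.520; Actb unstimulated 20.310; Actb TGF-β-stimulated 19.540
ΔCt(unstimulated) = 28.480 − 20.310 = 8.170
ΔCt(TGF-β-stimulated) = 26.520 − 19.540 = 6.980
ΔΔCt = 6.980 − 8.170 = -1.190
Fold change = 2^(−(-1.190)) = 2^1.190 = 2.2815

2.282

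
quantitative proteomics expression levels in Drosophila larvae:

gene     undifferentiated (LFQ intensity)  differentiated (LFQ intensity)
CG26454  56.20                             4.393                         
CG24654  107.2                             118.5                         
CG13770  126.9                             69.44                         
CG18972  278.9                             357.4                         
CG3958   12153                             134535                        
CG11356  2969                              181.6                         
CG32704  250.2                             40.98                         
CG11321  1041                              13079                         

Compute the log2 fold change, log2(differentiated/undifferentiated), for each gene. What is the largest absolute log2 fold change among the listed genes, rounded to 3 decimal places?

log2(4.393/56.20) = -3.677  (CG26454)
log2(118.5/107.2) = 0.145  (CG24654)
log2(69.44/126.9) = -0.870  (CG13770)
log2(357.4/278.9) = 0.358  (CG18972)
log2(134535/12153) = 3.469  (CG3958)
log2(181.6/2969) = -4.031  (CG11356)
log2(40.98/250.2) = -2.610  (CG32704)
log2(13079/1041) = 3.651  (CG11321)
The largest magnitude belongs to CG11356.

4.031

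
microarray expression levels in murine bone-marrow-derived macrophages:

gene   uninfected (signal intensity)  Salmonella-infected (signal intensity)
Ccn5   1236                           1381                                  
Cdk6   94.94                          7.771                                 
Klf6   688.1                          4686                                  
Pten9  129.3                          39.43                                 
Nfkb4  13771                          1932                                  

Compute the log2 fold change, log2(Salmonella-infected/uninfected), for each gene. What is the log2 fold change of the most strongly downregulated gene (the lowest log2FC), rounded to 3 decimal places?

-3.611

log2(1381/1236) = 0.160  (Ccn5)
log2(7.771/94.94) = -3.611  (Cdk6)
log2(4686/688.1) = 2.768  (Klf6)
log2(39.43/129.3) = -1.713  (Pten9)
log2(1932/13771) = -2.833  (Nfkb4)
Cdk6 is most strongly downregulated.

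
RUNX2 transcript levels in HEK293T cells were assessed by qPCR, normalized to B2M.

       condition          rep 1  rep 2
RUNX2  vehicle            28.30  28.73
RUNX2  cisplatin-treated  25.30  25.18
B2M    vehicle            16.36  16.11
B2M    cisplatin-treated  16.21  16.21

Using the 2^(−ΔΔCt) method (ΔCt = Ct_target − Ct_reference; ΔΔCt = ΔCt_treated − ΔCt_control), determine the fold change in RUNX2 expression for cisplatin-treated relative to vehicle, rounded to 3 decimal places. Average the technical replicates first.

9.514

Mean Ct: RUNX2 vehicle 28.515; RUNX2 cisplatin-treated 25.240; B2M vehicle 16.235; B2M cisplatin-treated 16.210
ΔCt(vehicle) = 28.515 − 16.235 = 12.280
ΔCt(cisplatin-treated) = 25.240 − 16.210 = 9.030
ΔΔCt = 9.030 − 12.280 = -3.250
Fold change = 2^(−(-3.250)) = 2^3.250 = 9.5137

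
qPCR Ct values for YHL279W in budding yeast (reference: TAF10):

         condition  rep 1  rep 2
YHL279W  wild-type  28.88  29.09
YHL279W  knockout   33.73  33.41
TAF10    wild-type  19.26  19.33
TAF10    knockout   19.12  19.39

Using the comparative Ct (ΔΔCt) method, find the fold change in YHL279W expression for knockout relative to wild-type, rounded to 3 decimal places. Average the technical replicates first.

0.041

Mean Ct: YHL279W wild-type 28.985; YHL279W knockout 33.570; TAF10 wild-type 19.295; TAF10 knockout 19.255
ΔCt(wild-type) = 28.985 − 19.295 = 9.690
ΔCt(knockout) = 33.570 − 19.255 = 14.315
ΔΔCt = 14.315 − 9.690 = 4.625
Fold change = 2^(−4.625) = 0.0405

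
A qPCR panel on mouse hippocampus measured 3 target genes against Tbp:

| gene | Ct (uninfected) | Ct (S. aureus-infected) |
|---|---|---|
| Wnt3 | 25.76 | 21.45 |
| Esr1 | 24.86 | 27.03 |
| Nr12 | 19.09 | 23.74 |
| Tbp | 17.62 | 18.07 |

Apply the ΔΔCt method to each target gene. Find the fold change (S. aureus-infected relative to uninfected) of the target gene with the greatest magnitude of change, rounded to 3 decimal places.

27.096

Wnt3: ΔΔCt = (21.45−18.07) − (25.76−17.62) = 3.38 − 8.14 = -4.76; fold change = 2^4.76 = 27.096
Esr1: ΔΔCt = (27.03−18.07) − (24.86−17.62) = 8.96 − 7.24 = 1.72; fold change = 2^-1.72 = 0.304
Nr12: ΔΔCt = (23.74−18.07) − (19.09−17.62) = 5.67 − 1.47 = 4.20; fold change = 2^-4.20 = 0.054
Wnt3 has the largest |ΔΔCt| = 4.76.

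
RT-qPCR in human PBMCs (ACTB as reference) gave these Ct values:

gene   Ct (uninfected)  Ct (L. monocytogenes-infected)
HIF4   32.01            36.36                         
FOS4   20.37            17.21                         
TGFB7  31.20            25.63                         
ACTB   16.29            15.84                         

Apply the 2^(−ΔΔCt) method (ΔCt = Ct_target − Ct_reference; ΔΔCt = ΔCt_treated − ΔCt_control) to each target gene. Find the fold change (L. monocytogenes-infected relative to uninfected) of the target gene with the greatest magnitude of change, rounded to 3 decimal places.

HIF4: ΔΔCt = (36.36−15.84) − (32.01−16.29) = 20.52 − 15.72 = 4.80; fold change = 2^-4.80 = 0.036
FOS4: ΔΔCt = (17.21−15.84) − (20.37−16.29) = 1.37 − 4.08 = -2.71; fold change = 2^2.71 = 6.543
TGFB7: ΔΔCt = (25.63−15.84) − (31.20−16.29) = 9.79 − 14.91 = -5.12; fold change = 2^5.12 = 34.776
TGFB7 has the largest |ΔΔCt| = 5.12.

34.776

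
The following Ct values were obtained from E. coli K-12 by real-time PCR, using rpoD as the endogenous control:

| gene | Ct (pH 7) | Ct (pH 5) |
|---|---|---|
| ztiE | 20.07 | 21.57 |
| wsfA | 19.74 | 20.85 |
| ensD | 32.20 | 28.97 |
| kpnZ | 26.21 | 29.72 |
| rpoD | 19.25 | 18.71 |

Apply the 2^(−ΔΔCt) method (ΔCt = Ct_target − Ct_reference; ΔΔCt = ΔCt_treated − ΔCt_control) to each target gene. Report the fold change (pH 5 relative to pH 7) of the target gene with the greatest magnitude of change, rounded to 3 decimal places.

0.060

ztiE: ΔΔCt = (21.57−18.71) − (20.07−19.25) = 2.86 − 0.82 = 2.04; fold change = 2^-2.04 = 0.243
wsfA: ΔΔCt = (20.85−18.71) − (19.74−19.25) = 2.14 − 0.49 = 1.65; fold change = 2^-1.65 = 0.319
ensD: ΔΔCt = (28.97−18.71) − (32.20−19.25) = 10.26 − 12.95 = -2.69; fold change = 2^2.69 = 6.453
kpnZ: ΔΔCt = (29.72−18.71) − (26.21−19.25) = 11.01 − 6.96 = 4.05; fold change = 2^-4.05 = 0.060
kpnZ has the largest |ΔΔCt| = 4.05.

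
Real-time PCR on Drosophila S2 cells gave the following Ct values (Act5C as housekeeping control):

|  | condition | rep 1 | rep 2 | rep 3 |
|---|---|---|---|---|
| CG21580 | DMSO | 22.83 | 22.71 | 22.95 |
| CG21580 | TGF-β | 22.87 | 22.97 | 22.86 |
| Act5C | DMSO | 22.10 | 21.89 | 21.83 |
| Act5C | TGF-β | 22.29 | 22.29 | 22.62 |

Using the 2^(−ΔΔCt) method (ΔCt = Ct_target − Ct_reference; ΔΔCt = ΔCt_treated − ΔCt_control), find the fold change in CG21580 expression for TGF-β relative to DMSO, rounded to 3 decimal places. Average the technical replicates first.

Mean Ct: CG21580 DMSO 22.830; CG21580 TGF-β 22.900; Act5C DMSO 21.940; Act5C TGF-β 22.400
ΔCt(DMSO) = 22.830 − 21.940 = 0.890
ΔCt(TGF-β) = 22.900 − 22.400 = 0.500
ΔΔCt = 0.500 − 0.890 = -0.390
Fold change = 2^(−(-0.390)) = 2^0.390 = 1.3104

1.310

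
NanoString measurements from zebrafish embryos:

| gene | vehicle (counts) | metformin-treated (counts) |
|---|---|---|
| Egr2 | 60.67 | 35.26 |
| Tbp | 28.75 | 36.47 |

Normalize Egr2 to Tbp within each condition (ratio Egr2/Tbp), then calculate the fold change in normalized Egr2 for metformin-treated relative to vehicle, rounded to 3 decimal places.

Egr2/Tbp (vehicle) = 60.67 / 28.75 = 2.1103
Egr2/Tbp (metformin-treated) = 35.26 / 36.47 = 0.96682
Fold change = 0.96682 / 2.1103 = 0.4582

0.458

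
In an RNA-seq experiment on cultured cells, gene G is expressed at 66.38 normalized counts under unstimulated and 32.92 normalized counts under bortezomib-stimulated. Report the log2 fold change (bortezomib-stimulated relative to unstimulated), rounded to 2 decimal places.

Fold change = 32.92 / 66.38 = 0.4959
log2(0.4959) = -1.012

-1.01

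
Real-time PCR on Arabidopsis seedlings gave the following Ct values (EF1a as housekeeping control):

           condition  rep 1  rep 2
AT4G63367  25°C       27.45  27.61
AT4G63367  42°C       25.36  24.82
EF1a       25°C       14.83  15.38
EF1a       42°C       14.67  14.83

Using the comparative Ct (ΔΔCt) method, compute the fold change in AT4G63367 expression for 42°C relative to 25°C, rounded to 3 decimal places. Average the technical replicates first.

4.243

Mean Ct: AT4G63367 25°C 27.530; AT4G63367 42°C 25.090; EF1a 25°C 15.105; EF1a 42°C 14.750
ΔCt(25°C) = 27.530 − 15.105 = 12.425
ΔCt(42°C) = 25.090 − 14.750 = 10.340
ΔΔCt = 10.340 − 12.425 = -2.085
Fold change = 2^(−(-2.085)) = 2^2.085 = 4.2428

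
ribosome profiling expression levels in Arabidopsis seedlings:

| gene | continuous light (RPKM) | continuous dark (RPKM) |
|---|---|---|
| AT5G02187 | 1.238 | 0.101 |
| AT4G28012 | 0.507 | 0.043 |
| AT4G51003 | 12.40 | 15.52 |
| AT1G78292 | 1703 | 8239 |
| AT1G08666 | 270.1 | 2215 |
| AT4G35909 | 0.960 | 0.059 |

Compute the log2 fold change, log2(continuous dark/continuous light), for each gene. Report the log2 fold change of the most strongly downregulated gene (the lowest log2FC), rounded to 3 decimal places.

log2(0.101/1.238) = -3.616  (AT5G02187)
log2(0.043/0.507) = -3.560  (AT4G28012)
log2(15.52/12.40) = 0.324  (AT4G51003)
log2(8239/1703) = 2.274  (AT1G78292)
log2(2215/270.1) = 3.036  (AT1G08666)
log2(0.059/0.960) = -4.024  (AT4G35909)
AT4G35909 is most strongly downregulated.

-4.024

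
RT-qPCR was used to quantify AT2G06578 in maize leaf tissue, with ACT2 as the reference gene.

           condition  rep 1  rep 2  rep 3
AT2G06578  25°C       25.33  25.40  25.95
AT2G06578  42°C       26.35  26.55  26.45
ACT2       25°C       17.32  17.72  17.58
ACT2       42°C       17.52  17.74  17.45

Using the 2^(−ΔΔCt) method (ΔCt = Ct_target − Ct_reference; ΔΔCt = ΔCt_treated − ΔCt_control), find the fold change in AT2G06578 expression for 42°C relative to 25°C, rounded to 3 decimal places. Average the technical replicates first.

0.551

Mean Ct: AT2G06578 25°C 25.560; AT2G06578 42°C 26.450; ACT2 25°C 17.540; ACT2 42°C 17.570
ΔCt(25°C) = 25.560 − 17.540 = 8.020
ΔCt(42°C) = 26.450 − 17.570 = 8.880
ΔΔCt = 8.880 − 8.020 = 0.860
Fold change = 2^(−0.860) = 0.5510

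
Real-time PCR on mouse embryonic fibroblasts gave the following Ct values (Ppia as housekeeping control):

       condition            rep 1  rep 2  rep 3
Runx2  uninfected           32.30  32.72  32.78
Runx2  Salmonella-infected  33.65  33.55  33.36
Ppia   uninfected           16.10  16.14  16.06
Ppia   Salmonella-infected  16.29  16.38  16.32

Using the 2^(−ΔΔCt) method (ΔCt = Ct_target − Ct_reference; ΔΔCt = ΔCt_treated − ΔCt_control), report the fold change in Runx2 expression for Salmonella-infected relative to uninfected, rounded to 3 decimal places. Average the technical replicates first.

Mean Ct: Runx2 uninfected 32.600; Runx2 Salmonella-infected 33.520; Ppia uninfected 16.100; Ppia Salmonella-infected 16.330
ΔCt(uninfected) = 32.600 − 16.100 = 16.500
ΔCt(Salmonella-infected) = 33.520 − 16.330 = 17.190
ΔΔCt = 17.190 − 16.500 = 0.690
Fold change = 2^(−0.690) = 0.6199

0.620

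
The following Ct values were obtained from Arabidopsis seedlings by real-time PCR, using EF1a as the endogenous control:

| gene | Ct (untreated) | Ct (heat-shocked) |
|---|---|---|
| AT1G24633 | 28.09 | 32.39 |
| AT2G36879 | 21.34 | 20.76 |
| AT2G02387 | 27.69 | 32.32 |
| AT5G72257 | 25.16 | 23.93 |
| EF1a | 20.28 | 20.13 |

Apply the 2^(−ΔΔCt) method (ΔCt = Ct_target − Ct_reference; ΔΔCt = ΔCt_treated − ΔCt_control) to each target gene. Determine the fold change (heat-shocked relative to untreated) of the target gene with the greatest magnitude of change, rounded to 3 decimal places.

AT1G24633: ΔΔCt = (32.39−20.13) − (28.09−20.28) = 12.26 − 7.81 = 4.45; fold change = 2^-4.45 = 0.046
AT2G36879: ΔΔCt = (20.76−20.13) − (21.34−20.28) = 0.63 − 1.06 = -0.43; fold change = 2^0.43 = 1.347
AT2G02387: ΔΔCt = (32.32−20.13) − (27.69−20.28) = 12.19 − 7.41 = 4.78; fold change = 2^-4.78 = 0.036
AT5G72257: ΔΔCt = (23.93−20.13) − (25.16−20.28) = 3.80 − 4.88 = -1.08; fold change = 2^1.08 = 2.114
AT2G02387 has the largest |ΔΔCt| = 4.78.

0.036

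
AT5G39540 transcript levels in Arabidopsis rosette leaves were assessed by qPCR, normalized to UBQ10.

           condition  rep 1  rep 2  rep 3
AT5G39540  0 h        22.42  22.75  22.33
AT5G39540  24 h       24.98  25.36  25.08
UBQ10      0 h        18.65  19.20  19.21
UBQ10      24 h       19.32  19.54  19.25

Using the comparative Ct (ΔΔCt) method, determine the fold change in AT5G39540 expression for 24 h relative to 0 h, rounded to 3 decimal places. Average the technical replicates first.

Mean Ct: AT5G39540 0 h 22.500; AT5G39540 24 h 25.140; UBQ10 0 h 19.020; UBQ10 24 h 19.370
ΔCt(0 h) = 22.500 − 19.020 = 3.480
ΔCt(24 h) = 25.140 − 19.370 = 5.770
ΔΔCt = 5.770 − 3.480 = 2.290
Fold change = 2^(−2.290) = 0.2045

0.204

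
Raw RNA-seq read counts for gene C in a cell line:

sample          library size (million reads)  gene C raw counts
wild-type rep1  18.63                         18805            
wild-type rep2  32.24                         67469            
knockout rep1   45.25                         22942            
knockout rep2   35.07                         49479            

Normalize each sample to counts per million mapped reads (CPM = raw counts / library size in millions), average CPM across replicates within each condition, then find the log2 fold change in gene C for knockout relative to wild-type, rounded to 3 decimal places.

-0.694

CPM(wild-type rep1) = 18805 / 18.63 = 1009.3935
CPM(wild-type rep2) = 67469 / 32.24 = 2092.7109
CPM(knockout rep1) = 22942 / 45.25 = 507.0055
CPM(knockout rep2) = 49479 / 35.07 = 1410.8640
mean CPM(wild-type) = 1551.0522; mean CPM(knockout) = 958.9348
Fold change = 958.9348 / 1551.0522 = 0.61825
log2(0.61825) = -0.6937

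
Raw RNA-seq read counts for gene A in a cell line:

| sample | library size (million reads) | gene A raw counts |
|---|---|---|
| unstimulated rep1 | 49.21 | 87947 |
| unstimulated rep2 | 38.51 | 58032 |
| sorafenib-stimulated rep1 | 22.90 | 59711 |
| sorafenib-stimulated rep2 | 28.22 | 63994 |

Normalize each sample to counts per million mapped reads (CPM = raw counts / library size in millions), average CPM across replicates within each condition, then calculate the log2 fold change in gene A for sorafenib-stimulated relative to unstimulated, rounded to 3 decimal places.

CPM(unstimulated rep1) = 87947 / 49.21 = 1787.1774
CPM(unstimulated rep2) = 58032 / 38.51 = 1506.9333
CPM(sorafenib-stimulated rep1) = 59711 / 22.90 = 2607.4672
CPM(sorafenib-stimulated rep2) = 63994 / 28.22 = 2267.6825
mean CPM(unstimulated) = 1647.0553; mean CPM(sorafenib-stimulated) = 2437.5749
Fold change = 2437.5749 / 1647.0553 = 1.47996
log2(1.47996) = 0.5656

0.566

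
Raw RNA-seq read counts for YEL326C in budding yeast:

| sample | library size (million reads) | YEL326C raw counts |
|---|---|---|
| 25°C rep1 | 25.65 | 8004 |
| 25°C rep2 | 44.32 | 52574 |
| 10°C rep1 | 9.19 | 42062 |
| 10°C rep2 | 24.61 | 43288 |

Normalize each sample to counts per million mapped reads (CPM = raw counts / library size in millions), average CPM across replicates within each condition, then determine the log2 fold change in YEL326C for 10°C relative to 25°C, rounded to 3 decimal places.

2.080

CPM(25°C rep1) = 8004 / 25.65 = 312.0468
CPM(25°C rep2) = 52574 / 44.32 = 1186.2365
CPM(10°C rep1) = 42062 / 9.19 = 4576.9314
CPM(10°C rep2) = 43288 / 24.61 = 1758.9598
mean CPM(25°C) = 749.1416; mean CPM(10°C) = 3167.9456
Fold change = 3167.9456 / 749.1416 = 4.22877
log2(4.22877) = 2.0802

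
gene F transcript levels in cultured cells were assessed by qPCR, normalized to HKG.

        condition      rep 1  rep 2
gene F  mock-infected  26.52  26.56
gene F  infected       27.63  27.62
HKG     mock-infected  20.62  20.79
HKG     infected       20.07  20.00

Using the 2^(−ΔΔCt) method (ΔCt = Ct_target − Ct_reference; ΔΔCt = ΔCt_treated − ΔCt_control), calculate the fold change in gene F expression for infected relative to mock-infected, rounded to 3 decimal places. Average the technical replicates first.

0.296

Mean Ct: gene F mock-infected 26.540; gene F infected 27.625; HKG mock-infected 20.705; HKG infected 20.035
ΔCt(mock-infected) = 26.540 − 20.705 = 5.835
ΔCt(infected) = 27.625 − 20.035 = 7.590
ΔΔCt = 7.590 − 5.835 = 1.755
Fold change = 2^(−1.755) = 0.2963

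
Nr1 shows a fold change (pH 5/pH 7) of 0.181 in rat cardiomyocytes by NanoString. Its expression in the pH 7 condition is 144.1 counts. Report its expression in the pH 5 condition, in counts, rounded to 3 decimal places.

pH 5 expression = 144.1 × 0.181 = 26.082

26.082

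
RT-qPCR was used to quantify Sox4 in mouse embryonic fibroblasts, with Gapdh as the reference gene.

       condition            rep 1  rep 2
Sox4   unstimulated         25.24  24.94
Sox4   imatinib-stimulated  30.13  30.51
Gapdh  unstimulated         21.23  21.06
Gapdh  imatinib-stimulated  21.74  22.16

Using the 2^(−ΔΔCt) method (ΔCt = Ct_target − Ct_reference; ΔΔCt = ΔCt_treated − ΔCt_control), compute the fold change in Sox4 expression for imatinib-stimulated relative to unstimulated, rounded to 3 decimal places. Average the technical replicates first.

Mean Ct: Sox4 unstimulated 25.090; Sox4 imatinib-stimulated 30.320; Gapdh unstimulated 21.145; Gapdh imatinib-stimulated 21.950
ΔCt(unstimulated) = 25.090 − 21.145 = 3.945
ΔCt(imatinib-stimulated) = 30.320 − 21.950 = 8.370
ΔΔCt = 8.370 − 3.945 = 4.425
Fold change = 2^(−4.425) = 0.0466

0.047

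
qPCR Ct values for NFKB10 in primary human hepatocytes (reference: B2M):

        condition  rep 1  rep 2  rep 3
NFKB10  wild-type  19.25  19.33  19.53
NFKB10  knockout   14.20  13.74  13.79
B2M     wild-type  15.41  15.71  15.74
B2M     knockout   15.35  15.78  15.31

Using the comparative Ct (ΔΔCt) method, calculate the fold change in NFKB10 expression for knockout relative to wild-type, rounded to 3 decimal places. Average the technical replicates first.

Mean Ct: NFKB10 wild-type 19.370; NFKB10 knockout 13.910; B2M wild-type 15.620; B2M knockout 15.480
ΔCt(wild-type) = 19.370 − 15.620 = 3.750
ΔCt(knockout) = 13.910 − 15.480 = -1.570
ΔΔCt = -1.570 − 3.750 = -5.320
Fold change = 2^(−(-5.320)) = 2^5.320 = 39.9466

39.947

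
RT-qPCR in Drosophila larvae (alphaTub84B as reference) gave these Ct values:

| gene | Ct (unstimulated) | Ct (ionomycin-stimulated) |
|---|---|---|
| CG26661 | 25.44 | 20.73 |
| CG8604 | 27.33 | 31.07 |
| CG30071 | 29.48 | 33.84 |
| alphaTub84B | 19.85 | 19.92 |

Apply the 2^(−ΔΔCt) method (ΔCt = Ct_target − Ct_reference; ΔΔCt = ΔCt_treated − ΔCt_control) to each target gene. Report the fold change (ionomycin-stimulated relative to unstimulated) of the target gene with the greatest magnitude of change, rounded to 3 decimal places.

27.474

CG26661: ΔΔCt = (20.73−19.92) − (25.44−19.85) = 0.81 − 5.59 = -4.78; fold change = 2^4.78 = 27.474
CG8604: ΔΔCt = (31.07−19.92) − (27.33−19.85) = 11.15 − 7.48 = 3.67; fold change = 2^-3.67 = 0.079
CG30071: ΔΔCt = (33.84−19.92) − (29.48−19.85) = 13.92 − 9.63 = 4.29; fold change = 2^-4.29 = 0.051
CG26661 has the largest |ΔΔCt| = 4.78.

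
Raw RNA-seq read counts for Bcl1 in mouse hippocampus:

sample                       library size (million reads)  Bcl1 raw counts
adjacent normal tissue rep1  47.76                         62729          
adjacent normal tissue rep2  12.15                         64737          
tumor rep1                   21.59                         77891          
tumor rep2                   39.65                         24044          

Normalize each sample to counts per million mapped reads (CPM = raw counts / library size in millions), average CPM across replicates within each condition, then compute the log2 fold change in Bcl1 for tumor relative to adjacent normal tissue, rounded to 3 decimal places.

-0.656

CPM(adjacent normal tissue rep1) = 62729 / 47.76 = 1313.4213
CPM(adjacent normal tissue rep2) = 64737 / 12.15 = 5328.1481
CPM(tumor rep1) = 77891 / 21.59 = 3607.7351
CPM(tumor rep2) = 24044 / 39.65 = 606.4061
mean CPM(adjacent normal tissue) = 3320.7847; mean CPM(tumor) = 2107.0706
Fold change = 2107.0706 / 3320.7847 = 0.63451
log2(0.63451) = -0.6563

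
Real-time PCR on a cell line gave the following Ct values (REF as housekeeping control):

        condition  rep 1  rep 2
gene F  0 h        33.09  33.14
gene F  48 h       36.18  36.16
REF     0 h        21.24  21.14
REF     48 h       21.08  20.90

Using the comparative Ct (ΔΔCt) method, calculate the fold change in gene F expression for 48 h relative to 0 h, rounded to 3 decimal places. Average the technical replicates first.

0.105

Mean Ct: gene F 0 h 33.115; gene F 48 h 36.170; REF 0 h 21.190; REF 48 h 20.990
ΔCt(0 h) = 33.115 − 21.190 = 11.925
ΔCt(48 h) = 36.170 − 20.990 = 15.180
ΔΔCt = 15.180 − 11.925 = 3.255
Fold change = 2^(−3.255) = 0.1047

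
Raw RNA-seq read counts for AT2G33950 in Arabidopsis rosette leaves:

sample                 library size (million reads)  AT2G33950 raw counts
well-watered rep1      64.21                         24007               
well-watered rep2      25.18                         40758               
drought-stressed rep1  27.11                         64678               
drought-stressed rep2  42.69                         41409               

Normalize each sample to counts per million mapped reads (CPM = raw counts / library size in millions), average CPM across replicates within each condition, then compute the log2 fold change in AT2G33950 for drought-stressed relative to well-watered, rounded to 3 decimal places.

CPM(well-watered rep1) = 24007 / 64.21 = 373.8826
CPM(well-watered rep2) = 40758 / 25.18 = 1618.6656
CPM(drought-stressed rep1) = 64678 / 27.11 = 2385.7617
CPM(drought-stressed rep2) = 41409 / 42.69 = 969.9930
mean CPM(well-watered) = 996.2741; mean CPM(drought-stressed) = 1677.8773
Fold change = 1677.8773 / 996.2741 = 1.68415
log2(1.68415) = 0.7520

0.752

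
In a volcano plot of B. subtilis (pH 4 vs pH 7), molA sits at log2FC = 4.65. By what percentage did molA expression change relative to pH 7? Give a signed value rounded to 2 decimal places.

Fold change = 2^(4.65) = 25.1067
Percent change = (FC − 1) × 100% = (25.1067 − 1) × 100 = 2410.67%

2410.67%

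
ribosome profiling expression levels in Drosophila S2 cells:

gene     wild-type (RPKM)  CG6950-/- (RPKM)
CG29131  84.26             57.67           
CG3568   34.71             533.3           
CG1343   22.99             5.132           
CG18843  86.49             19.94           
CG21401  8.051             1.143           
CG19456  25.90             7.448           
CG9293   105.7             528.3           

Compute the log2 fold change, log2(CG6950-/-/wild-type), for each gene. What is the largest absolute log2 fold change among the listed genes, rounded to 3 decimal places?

log2(57.67/84.26) = -0.547  (CG29131)
log2(533.3/34.71) = 3.942  (CG3568)
log2(5.132/22.99) = -2.163  (CG1343)
log2(19.94/86.49) = -2.117  (CG18843)
log2(1.143/8.051) = -2.816  (CG21401)
log2(7.448/25.90) = -1.798  (CG19456)
log2(528.3/105.7) = 2.321  (CG9293)
The largest magnitude belongs to CG3568.

3.942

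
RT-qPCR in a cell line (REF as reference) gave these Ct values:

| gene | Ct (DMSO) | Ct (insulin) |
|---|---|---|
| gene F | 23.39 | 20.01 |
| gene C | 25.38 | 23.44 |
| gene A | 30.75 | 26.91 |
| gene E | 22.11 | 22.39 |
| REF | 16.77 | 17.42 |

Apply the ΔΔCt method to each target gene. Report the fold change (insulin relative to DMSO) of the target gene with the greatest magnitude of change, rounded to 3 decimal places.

gene F: ΔΔCt = (20.01−17.42) − (23.39−16.77) = 2.59 − 6.62 = -4.03; fold change = 2^4.03 = 16.336
gene C: ΔΔCt = (23.44−17.42) − (25.38−16.77) = 6.02 − 8.61 = -2.59; fold change = 2^2.59 = 6.021
gene A: ΔΔCt = (26.91−17.42) − (30.75−16.77) = 9.49 − 13.98 = -4.49; fold change = 2^4.49 = 22.471
gene E: ΔΔCt = (22.39−17.42) − (22.11−16.77) = 4.97 − 5.34 = -0.37; fold change = 2^0.37 = 1.292
gene A has the largest |ΔΔCt| = 4.49.

22.471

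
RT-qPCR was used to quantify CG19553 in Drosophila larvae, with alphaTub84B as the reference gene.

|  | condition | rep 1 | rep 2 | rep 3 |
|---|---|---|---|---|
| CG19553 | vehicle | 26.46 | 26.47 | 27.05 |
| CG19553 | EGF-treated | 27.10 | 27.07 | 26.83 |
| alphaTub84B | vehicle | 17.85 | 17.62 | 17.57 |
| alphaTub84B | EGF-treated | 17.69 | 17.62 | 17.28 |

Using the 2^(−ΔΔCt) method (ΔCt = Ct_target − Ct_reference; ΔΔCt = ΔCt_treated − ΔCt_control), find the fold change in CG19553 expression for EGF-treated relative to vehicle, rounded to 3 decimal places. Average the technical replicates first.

0.712

Mean Ct: CG19553 vehicle 26.660; CG19553 EGF-treated 27.000; alphaTub84B vehicle 17.680; alphaTub84B EGF-treated 17.530
ΔCt(vehicle) = 26.660 − 17.680 = 8.980
ΔCt(EGF-treated) = 27.000 − 17.530 = 9.470
ΔΔCt = 9.470 − 8.980 = 0.490
Fold change = 2^(−0.490) = 0.7120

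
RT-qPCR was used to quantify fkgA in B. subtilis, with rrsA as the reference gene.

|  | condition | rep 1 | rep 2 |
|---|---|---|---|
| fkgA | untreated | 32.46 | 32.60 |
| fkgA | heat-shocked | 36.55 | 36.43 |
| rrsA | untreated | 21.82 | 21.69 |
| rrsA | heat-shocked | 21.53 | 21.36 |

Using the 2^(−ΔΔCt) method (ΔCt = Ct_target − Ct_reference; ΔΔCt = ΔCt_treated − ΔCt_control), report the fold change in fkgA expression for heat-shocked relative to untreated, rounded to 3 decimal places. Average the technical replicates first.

Mean Ct: fkgA untreated 32.530; fkgA heat-shocked 36.490; rrsA untreated 21.755; rrsA heat-shocked 21.445
ΔCt(untreated) = 32.530 − 21.755 = 10.775
ΔCt(heat-shocked) = 36.490 − 21.445 = 15.045
ΔΔCt = 15.045 − 10.775 = 4.270
Fold change = 2^(−4.270) = 0.0518

0.052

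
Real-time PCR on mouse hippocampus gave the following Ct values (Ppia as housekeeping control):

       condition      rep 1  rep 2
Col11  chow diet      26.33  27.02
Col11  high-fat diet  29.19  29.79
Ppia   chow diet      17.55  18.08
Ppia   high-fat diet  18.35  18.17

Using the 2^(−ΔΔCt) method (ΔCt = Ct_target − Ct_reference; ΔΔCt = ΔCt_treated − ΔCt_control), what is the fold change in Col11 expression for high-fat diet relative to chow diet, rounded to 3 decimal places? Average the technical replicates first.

0.193

Mean Ct: Col11 chow diet 26.675; Col11 high-fat diet 29.490; Ppia chow diet 17.815; Ppia high-fat diet 18.260
ΔCt(chow diet) = 26.675 − 17.815 = 8.860
ΔCt(high-fat diet) = 29.490 − 18.260 = 11.230
ΔΔCt = 11.230 − 8.860 = 2.370
Fold change = 2^(−2.370) = 0.1934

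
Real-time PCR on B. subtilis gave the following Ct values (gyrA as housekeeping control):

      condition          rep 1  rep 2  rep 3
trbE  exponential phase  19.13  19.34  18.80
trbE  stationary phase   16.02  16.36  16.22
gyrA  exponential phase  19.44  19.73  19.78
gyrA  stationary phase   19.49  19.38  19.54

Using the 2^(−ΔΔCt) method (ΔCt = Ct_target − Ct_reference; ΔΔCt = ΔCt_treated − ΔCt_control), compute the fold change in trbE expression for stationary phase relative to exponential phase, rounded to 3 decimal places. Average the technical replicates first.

Mean Ct: trbE exponential phase 19.090; trbE stationary phase 16.200; gyrA exponential phase 19.650; gyrA stationary phase 19.470
ΔCt(exponential phase) = 19.090 − 19.650 = -0.560
ΔCt(stationary phase) = 16.200 − 19.470 = -3.270
ΔΔCt = -3.270 − (-0.560) = -2.710
Fold change = 2^(−(-2.710)) = 2^2.710 = 6.5432

6.543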